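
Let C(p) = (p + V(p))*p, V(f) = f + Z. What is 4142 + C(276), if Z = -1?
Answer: 156218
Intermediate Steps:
V(f) = -1 + f (V(f) = f - 1 = -1 + f)
C(p) = p*(-1 + 2*p) (C(p) = (p + (-1 + p))*p = (-1 + 2*p)*p = p*(-1 + 2*p))
4142 + C(276) = 4142 + 276*(-1 + 2*276) = 4142 + 276*(-1 + 552) = 4142 + 276*551 = 4142 + 152076 = 156218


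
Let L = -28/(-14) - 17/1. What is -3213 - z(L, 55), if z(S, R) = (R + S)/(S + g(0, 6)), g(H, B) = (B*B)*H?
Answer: -9631/3 ≈ -3210.3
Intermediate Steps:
L = -15 (L = -28*(-1/14) - 17*1 = 2 - 17 = -15)
g(H, B) = H*B² (g(H, B) = B²*H = H*B²)
z(S, R) = (R + S)/S (z(S, R) = (R + S)/(S + 0*6²) = (R + S)/(S + 0*36) = (R + S)/(S + 0) = (R + S)/S)
-3213 - z(L, 55) = -3213 - (55 - 15)/(-15) = -3213 - (-1)*40/15 = -3213 - 1*(-8/3) = -3213 + 8/3 = -9631/3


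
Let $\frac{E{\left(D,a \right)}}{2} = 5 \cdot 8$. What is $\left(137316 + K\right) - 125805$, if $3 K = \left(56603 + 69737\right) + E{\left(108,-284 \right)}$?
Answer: $53651$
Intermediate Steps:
$E{\left(D,a \right)} = 80$ ($E{\left(D,a \right)} = 2 \cdot 5 \cdot 8 = 2 \cdot 40 = 80$)
$K = 42140$ ($K = \frac{\left(56603 + 69737\right) + 80}{3} = \frac{126340 + 80}{3} = \frac{1}{3} \cdot 126420 = 42140$)
$\left(137316 + K\right) - 125805 = \left(137316 + 42140\right) - 125805 = 179456 - 125805 = 53651$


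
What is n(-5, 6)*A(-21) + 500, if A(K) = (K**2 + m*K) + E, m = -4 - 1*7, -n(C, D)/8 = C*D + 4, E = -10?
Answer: 138196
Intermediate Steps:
n(C, D) = -32 - 8*C*D (n(C, D) = -8*(C*D + 4) = -8*(4 + C*D) = -32 - 8*C*D)
m = -11 (m = -4 - 7 = -11)
A(K) = -10 + K**2 - 11*K (A(K) = (K**2 - 11*K) - 10 = -10 + K**2 - 11*K)
n(-5, 6)*A(-21) + 500 = (-32 - 8*(-5)*6)*(-10 + (-21)**2 - 11*(-21)) + 500 = (-32 + 240)*(-10 + 441 + 231) + 500 = 208*662 + 500 = 137696 + 500 = 138196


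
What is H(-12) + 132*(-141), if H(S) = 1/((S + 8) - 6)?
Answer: -186121/10 ≈ -18612.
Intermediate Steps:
H(S) = 1/(2 + S) (H(S) = 1/((8 + S) - 6) = 1/(2 + S))
H(-12) + 132*(-141) = 1/(2 - 12) + 132*(-141) = 1/(-10) - 18612 = -⅒ - 18612 = -186121/10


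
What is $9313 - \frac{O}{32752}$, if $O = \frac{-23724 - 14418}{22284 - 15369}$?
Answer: $\frac{351534837197}{37746680} \approx 9313.0$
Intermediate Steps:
$O = - \frac{12714}{2305}$ ($O = - \frac{38142}{6915} = \left(-38142\right) \frac{1}{6915} = - \frac{12714}{2305} \approx -5.5158$)
$9313 - \frac{O}{32752} = 9313 - - \frac{12714}{2305 \cdot 32752} = 9313 - \left(- \frac{12714}{2305}\right) \frac{1}{32752} = 9313 - - \frac{6357}{37746680} = 9313 + \frac{6357}{37746680} = \frac{351534837197}{37746680}$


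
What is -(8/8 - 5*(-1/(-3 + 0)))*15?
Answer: 10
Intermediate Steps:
-(8/8 - 5*(-1/(-3 + 0)))*15 = -(8*(⅛) - 5/((-3*(-1))))*15 = -(1 - 5/3)*15 = -1*(-⅔)*15 = (⅔)*15 = 10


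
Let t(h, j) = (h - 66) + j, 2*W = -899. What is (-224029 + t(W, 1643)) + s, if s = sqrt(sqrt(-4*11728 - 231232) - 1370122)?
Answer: -445803/2 + sqrt(-1370122 + 8*I*sqrt(4346)) ≈ -2.229e+5 + 1170.5*I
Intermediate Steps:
W = -899/2 (W = (1/2)*(-899) = -899/2 ≈ -449.50)
t(h, j) = -66 + h + j (t(h, j) = (-66 + h) + j = -66 + h + j)
s = sqrt(-1370122 + 8*I*sqrt(4346)) (s = sqrt(sqrt(-46912 - 231232) - 1370122) = sqrt(sqrt(-278144) - 1370122) = sqrt(8*I*sqrt(4346) - 1370122) = sqrt(-1370122 + 8*I*sqrt(4346)) ≈ 0.23 + 1170.5*I)
(-224029 + t(W, 1643)) + s = (-224029 + (-66 - 899/2 + 1643)) + sqrt(-1370122 + 8*I*sqrt(4346)) = (-224029 + 2255/2) + sqrt(-1370122 + 8*I*sqrt(4346)) = -445803/2 + sqrt(-1370122 + 8*I*sqrt(4346))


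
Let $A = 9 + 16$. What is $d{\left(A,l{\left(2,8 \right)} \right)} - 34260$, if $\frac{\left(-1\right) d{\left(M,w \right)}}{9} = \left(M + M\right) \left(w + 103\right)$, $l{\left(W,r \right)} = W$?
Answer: $-81510$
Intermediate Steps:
$A = 25$
$d{\left(M,w \right)} = - 18 M \left(103 + w\right)$ ($d{\left(M,w \right)} = - 9 \left(M + M\right) \left(w + 103\right) = - 9 \cdot 2 M \left(103 + w\right) = - 18 M \left(103 + w\right)$)
$d{\left(A,l{\left(2,8 \right)} \right)} - 34260 = \left(-18\right) 25 \left(103 + 2\right) - 34260 = \left(-18\right) 25 \cdot 105 - 34260 = -47250 - 34260 = -81510$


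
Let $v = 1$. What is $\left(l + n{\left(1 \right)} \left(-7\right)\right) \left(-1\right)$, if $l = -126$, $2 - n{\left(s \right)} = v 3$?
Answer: $119$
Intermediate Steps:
$n{\left(s \right)} = -1$ ($n{\left(s \right)} = 2 - 1 \cdot 3 = 2 - 3 = -1$)
$\left(l + n{\left(1 \right)} \left(-7\right)\right) \left(-1\right) = \left(-126 - -7\right) \left(-1\right) = \left(-126 + 7\right) \left(-1\right) = \left(-119\right) \left(-1\right) = 119$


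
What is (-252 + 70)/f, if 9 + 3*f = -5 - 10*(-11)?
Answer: -91/16 ≈ -5.6875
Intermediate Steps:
f = 32 (f = -3 + (-5 - 10*(-11))/3 = -3 + (-5 + 110)/3 = -3 + (⅓)*105 = -3 + 35 = 32)
(-252 + 70)/f = (-252 + 70)/32 = -182*1/32 = -91/16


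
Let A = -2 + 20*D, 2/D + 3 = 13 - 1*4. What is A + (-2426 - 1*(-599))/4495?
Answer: 1981/465 ≈ 4.2602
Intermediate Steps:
D = 1/3 (D = 2/(-3 + (13 - 1*4)) = 2/(-3 + (13 - 4)) = 2/(-3 + 9) = 2/6 = 2*(1/6) = 1/3 ≈ 0.33333)
A = 14/3 (A = -2 + 20*(1/3) = -2 + 20/3 = 14/3 ≈ 4.6667)
A + (-2426 - 1*(-599))/4495 = 14/3 + (-2426 - 1*(-599))/4495 = 14/3 + (-2426 + 599)*(1/4495) = 14/3 - 1827*1/4495 = 14/3 - 63/155 = 1981/465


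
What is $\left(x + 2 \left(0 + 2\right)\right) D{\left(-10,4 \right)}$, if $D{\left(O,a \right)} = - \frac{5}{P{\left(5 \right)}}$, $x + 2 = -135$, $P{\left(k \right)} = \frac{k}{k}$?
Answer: $665$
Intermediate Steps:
$P{\left(k \right)} = 1$
$x = -137$ ($x = -2 - 135 = -137$)
$D{\left(O,a \right)} = -5$ ($D{\left(O,a \right)} = - \frac{5}{1} = \left(-5\right) 1 = -5$)
$\left(x + 2 \left(0 + 2\right)\right) D{\left(-10,4 \right)} = \left(-137 + 2 \left(0 + 2\right)\right) \left(-5\right) = \left(-137 + 2 \cdot 2\right) \left(-5\right) = \left(-137 + 4\right) \left(-5\right) = \left(-133\right) \left(-5\right) = 665$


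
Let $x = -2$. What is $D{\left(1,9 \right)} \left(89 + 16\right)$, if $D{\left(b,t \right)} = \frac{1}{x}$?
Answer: $- \frac{105}{2} \approx -52.5$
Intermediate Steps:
$D{\left(b,t \right)} = - \frac{1}{2}$ ($D{\left(b,t \right)} = \frac{1}{-2} = - \frac{1}{2}$)
$D{\left(1,9 \right)} \left(89 + 16\right) = - \frac{89 + 16}{2} = \left(- \frac{1}{2}\right) 105 = - \frac{105}{2}$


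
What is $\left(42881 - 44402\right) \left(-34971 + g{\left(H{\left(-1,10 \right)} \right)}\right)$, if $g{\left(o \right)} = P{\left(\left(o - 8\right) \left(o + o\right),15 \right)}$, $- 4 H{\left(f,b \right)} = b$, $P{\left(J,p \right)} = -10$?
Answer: $53206101$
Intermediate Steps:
$H{\left(f,b \right)} = - \frac{b}{4}$
$g{\left(o \right)} = -10$
$\left(42881 - 44402\right) \left(-34971 + g{\left(H{\left(-1,10 \right)} \right)}\right) = \left(42881 - 44402\right) \left(-34971 - 10\right) = \left(-1521\right) \left(-34981\right) = 53206101$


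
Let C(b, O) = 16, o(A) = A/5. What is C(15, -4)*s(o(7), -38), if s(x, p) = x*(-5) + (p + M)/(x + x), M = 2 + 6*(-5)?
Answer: -3424/7 ≈ -489.14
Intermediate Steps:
M = -28 (M = 2 - 30 = -28)
o(A) = A/5 (o(A) = A*(⅕) = A/5)
s(x, p) = -5*x + (-28 + p)/(2*x) (s(x, p) = x*(-5) + (p - 28)/(x + x) = -5*x + (-28 + p)/((2*x)) = -5*x + (-28 + p)*(1/(2*x)) = -5*x + (-28 + p)/(2*x))
C(15, -4)*s(o(7), -38) = 16*((-28 - 38 - 10*((⅕)*7)²)/(2*(((⅕)*7)))) = 16*((-28 - 38 - 10*(7/5)²)/(2*(7/5))) = 16*((½)*(5/7)*(-28 - 38 - 10*49/25)) = 16*((½)*(5/7)*(-28 - 38 - 98/5)) = 16*((½)*(5/7)*(-428/5)) = 16*(-214/7) = -3424/7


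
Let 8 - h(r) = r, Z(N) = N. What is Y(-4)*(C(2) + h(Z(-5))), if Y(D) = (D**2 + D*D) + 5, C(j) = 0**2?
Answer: 481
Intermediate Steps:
C(j) = 0
h(r) = 8 - r
Y(D) = 5 + 2*D**2 (Y(D) = (D**2 + D**2) + 5 = 2*D**2 + 5 = 5 + 2*D**2)
Y(-4)*(C(2) + h(Z(-5))) = (5 + 2*(-4)**2)*(0 + (8 - 1*(-5))) = (5 + 2*16)*(0 + (8 + 5)) = (5 + 32)*(0 + 13) = 37*13 = 481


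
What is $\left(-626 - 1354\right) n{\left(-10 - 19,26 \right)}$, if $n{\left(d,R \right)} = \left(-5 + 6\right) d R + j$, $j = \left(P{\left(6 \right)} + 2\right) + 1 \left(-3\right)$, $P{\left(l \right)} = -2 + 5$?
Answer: $1488960$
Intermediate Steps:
$P{\left(l \right)} = 3$
$j = 2$ ($j = \left(3 + 2\right) + 1 \left(-3\right) = 5 - 3 = 2$)
$n{\left(d,R \right)} = 2 + R d$ ($n{\left(d,R \right)} = \left(-5 + 6\right) d R + 2 = 1 d R + 2 = d R + 2 = R d + 2 = 2 + R d$)
$\left(-626 - 1354\right) n{\left(-10 - 19,26 \right)} = \left(-626 - 1354\right) \left(2 + 26 \left(-10 - 19\right)\right) = - 1980 \left(2 + 26 \left(-29\right)\right) = - 1980 \left(2 - 754\right) = \left(-1980\right) \left(-752\right) = 1488960$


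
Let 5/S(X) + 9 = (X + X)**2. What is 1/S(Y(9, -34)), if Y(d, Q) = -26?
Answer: 539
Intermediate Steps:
S(X) = 5/(-9 + 4*X**2) (S(X) = 5/(-9 + (X + X)**2) = 5/(-9 + (2*X)**2) = 5/(-9 + 4*X**2))
1/S(Y(9, -34)) = 1/(5/(-9 + 4*(-26)**2)) = 1/(5/(-9 + 4*676)) = 1/(5/(-9 + 2704)) = 1/(5/2695) = 1/(5*(1/2695)) = 1/(1/539) = 539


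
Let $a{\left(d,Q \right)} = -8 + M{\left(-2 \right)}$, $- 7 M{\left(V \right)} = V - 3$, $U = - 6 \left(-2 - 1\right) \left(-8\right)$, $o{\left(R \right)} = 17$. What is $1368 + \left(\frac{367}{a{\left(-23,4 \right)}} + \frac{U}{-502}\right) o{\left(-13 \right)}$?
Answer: $\frac{388957}{753} \approx 516.54$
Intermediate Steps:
$U = -144$ ($U = \left(-6\right) \left(-3\right) \left(-8\right) = 18 \left(-8\right) = -144$)
$M{\left(V \right)} = \frac{3}{7} - \frac{V}{7}$ ($M{\left(V \right)} = - \frac{V - 3}{7} = - \frac{-3 + V}{7} = \frac{3}{7} - \frac{V}{7}$)
$a{\left(d,Q \right)} = - \frac{51}{7}$ ($a{\left(d,Q \right)} = -8 + \left(\frac{3}{7} - - \frac{2}{7}\right) = -8 + \left(\frac{3}{7} + \frac{2}{7}\right) = -8 + \frac{5}{7} = - \frac{51}{7}$)
$1368 + \left(\frac{367}{a{\left(-23,4 \right)}} + \frac{U}{-502}\right) o{\left(-13 \right)} = 1368 + \left(\frac{367}{- \frac{51}{7}} - \frac{144}{-502}\right) 17 = 1368 + \left(367 \left(- \frac{7}{51}\right) - - \frac{72}{251}\right) 17 = 1368 + \left(- \frac{2569}{51} + \frac{72}{251}\right) 17 = 1368 - \frac{641147}{753} = \frac{388957}{753}$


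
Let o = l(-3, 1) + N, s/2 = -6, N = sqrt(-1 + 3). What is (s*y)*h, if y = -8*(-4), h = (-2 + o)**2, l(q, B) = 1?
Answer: -1152 + 768*sqrt(2) ≈ -65.884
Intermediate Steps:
N = sqrt(2) ≈ 1.4142
s = -12 (s = 2*(-6) = -12)
o = 1 + sqrt(2) ≈ 2.4142
h = (-1 + sqrt(2))**2 (h = (-2 + (1 + sqrt(2)))**2 = (-1 + sqrt(2))**2 ≈ 0.17157)
y = 32
(s*y)*h = (-12*32)*(1 - sqrt(2))**2 = -384*(1 - sqrt(2))**2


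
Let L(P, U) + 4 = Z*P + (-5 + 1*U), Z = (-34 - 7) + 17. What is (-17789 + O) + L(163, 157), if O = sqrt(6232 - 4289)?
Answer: -21553 + sqrt(1943) ≈ -21509.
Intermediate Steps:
Z = -24 (Z = -41 + 17 = -24)
O = sqrt(1943) ≈ 44.079
L(P, U) = -9 + U - 24*P (L(P, U) = -4 + (-24*P + (-5 + 1*U)) = -4 + (-24*P + (-5 + U)) = -4 + (-5 + U - 24*P) = -9 + U - 24*P)
(-17789 + O) + L(163, 157) = (-17789 + sqrt(1943)) + (-9 + 157 - 24*163) = (-17789 + sqrt(1943)) + (-9 + 157 - 3912) = (-17789 + sqrt(1943)) - 3764 = -21553 + sqrt(1943)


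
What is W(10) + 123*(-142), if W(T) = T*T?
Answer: -17366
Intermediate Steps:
W(T) = T²
W(10) + 123*(-142) = 10² + 123*(-142) = 100 - 17466 = -17366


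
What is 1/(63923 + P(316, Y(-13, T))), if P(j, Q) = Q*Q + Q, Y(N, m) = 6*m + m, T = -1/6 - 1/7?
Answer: 36/2301319 ≈ 1.5643e-5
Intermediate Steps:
T = -13/42 (T = -1*⅙ - 1*⅐ = -⅙ - ⅐ = -13/42 ≈ -0.30952)
Y(N, m) = 7*m
P(j, Q) = Q + Q² (P(j, Q) = Q² + Q = Q + Q²)
1/(63923 + P(316, Y(-13, T))) = 1/(63923 + (7*(-13/42))*(1 + 7*(-13/42))) = 1/(63923 - 13*(1 - 13/6)/6) = 1/(63923 - 13/6*(-7/6)) = 1/(63923 + 91/36) = 1/(2301319/36) = 36/2301319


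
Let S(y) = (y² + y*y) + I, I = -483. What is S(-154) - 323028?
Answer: -276079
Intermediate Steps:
S(y) = -483 + 2*y² (S(y) = (y² + y*y) - 483 = (y² + y²) - 483 = 2*y² - 483 = -483 + 2*y²)
S(-154) - 323028 = (-483 + 2*(-154)²) - 323028 = (-483 + 2*23716) - 323028 = (-483 + 47432) - 323028 = 46949 - 323028 = -276079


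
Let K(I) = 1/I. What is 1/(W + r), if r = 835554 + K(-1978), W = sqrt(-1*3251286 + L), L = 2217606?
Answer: 3269091654158/2731506650602068841 - 15649936*I*sqrt(64605)/2731506650602068841 ≈ 1.1968e-6 - 1.4563e-9*I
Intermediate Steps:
W = 4*I*sqrt(64605) (W = sqrt(-1*3251286 + 2217606) = sqrt(-3251286 + 2217606) = sqrt(-1033680) = 4*I*sqrt(64605) ≈ 1016.7*I)
r = 1652725811/1978 (r = 835554 + 1/(-1978) = 835554 - 1/1978 = 1652725811/1978 ≈ 8.3555e+5)
1/(W + r) = 1/(4*I*sqrt(64605) + 1652725811/1978) = 1/(1652725811/1978 + 4*I*sqrt(64605))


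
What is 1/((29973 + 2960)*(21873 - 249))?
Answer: 1/712143192 ≈ 1.4042e-9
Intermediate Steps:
1/((29973 + 2960)*(21873 - 249)) = 1/(32933*21624) = 1/712143192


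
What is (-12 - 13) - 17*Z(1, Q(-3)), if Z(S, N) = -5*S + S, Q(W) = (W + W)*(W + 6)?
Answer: 43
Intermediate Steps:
Q(W) = 2*W*(6 + W) (Q(W) = (2*W)*(6 + W) = 2*W*(6 + W))
Z(S, N) = -4*S
(-12 - 13) - 17*Z(1, Q(-3)) = (-12 - 13) - (-68) = -25 - 17*(-4) = -25 + 68 = 43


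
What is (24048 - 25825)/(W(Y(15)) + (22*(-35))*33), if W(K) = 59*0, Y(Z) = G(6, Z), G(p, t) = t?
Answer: 1777/25410 ≈ 0.069933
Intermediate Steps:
Y(Z) = Z
W(K) = 0
(24048 - 25825)/(W(Y(15)) + (22*(-35))*33) = (24048 - 25825)/(0 + (22*(-35))*33) = -1777/(0 - 770*33) = -1777/(0 - 25410) = -1777/(-25410) = -1777*(-1/25410) = 1777/25410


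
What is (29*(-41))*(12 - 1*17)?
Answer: 5945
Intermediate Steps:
(29*(-41))*(12 - 1*17) = -1189*(12 - 17) = -1189*(-5) = 5945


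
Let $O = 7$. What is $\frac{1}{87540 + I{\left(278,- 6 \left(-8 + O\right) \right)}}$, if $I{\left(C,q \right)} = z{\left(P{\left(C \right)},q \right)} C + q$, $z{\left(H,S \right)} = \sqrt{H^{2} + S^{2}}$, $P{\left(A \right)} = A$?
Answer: $\frac{43773}{844351618} - \frac{139 \sqrt{19330}}{422175809} \approx 6.0662 \cdot 10^{-6}$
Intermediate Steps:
$I{\left(C,q \right)} = q + C \sqrt{C^{2} + q^{2}}$ ($I{\left(C,q \right)} = \sqrt{C^{2} + q^{2}} C + q = C \sqrt{C^{2} + q^{2}} + q = q + C \sqrt{C^{2} + q^{2}}$)
$\frac{1}{87540 + I{\left(278,- 6 \left(-8 + O\right) \right)}} = \frac{1}{87540 - \left(- 278 \sqrt{278^{2} + \left(- 6 \left(-8 + 7\right)\right)^{2}} + 6 \left(-8 + 7\right)\right)} = \frac{1}{87540 - \left(-6 - 278 \sqrt{77284 + \left(\left(-6\right) \left(-1\right)\right)^{2}}\right)} = \frac{1}{87540 + \left(6 + 278 \sqrt{77284 + 6^{2}}\right)} = \frac{1}{87540 + \left(6 + 278 \sqrt{77284 + 36}\right)} = \frac{1}{87540 + \left(6 + 278 \sqrt{77320}\right)} = \frac{1}{87540 + \left(6 + 278 \cdot 2 \sqrt{19330}\right)} = \frac{1}{87540 + \left(6 + 556 \sqrt{19330}\right)} = \frac{1}{87546 + 556 \sqrt{19330}}$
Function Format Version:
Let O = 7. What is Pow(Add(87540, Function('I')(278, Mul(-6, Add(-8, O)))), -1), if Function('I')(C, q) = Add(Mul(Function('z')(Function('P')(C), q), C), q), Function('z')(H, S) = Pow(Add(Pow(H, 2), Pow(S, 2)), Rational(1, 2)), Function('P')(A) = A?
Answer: Add(Rational(43773, 844351618), Mul(Rational(-139, 422175809), Pow(19330, Rational(1, 2)))) ≈ 6.0662e-6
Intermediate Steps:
Function('I')(C, q) = Add(q, Mul(C, Pow(Add(Pow(C, 2), Pow(q, 2)), Rational(1, 2)))) (Function('I')(C, q) = Add(Mul(Pow(Add(Pow(C, 2), Pow(q, 2)), Rational(1, 2)), C), q) = Add(Mul(C, Pow(Add(Pow(C, 2), Pow(q, 2)), Rational(1, 2))), q) = Add(q, Mul(C, Pow(Add(Pow(C, 2), Pow(q, 2)), Rational(1, 2)))))
Pow(Add(87540, Function('I')(278, Mul(-6, Add(-8, O)))), -1) = Pow(Add(87540, Add(Mul(-6, Add(-8, 7)), Mul(278, Pow(Add(Pow(278, 2), Pow(Mul(-6, Add(-8, 7)), 2)), Rational(1, 2))))), -1) = Pow(Add(87540, Add(Mul(-6, -1), Mul(278, Pow(Add(77284, Pow(Mul(-6, -1), 2)), Rational(1, 2))))), -1) = Pow(Add(87540, Add(6, Mul(278, Pow(Add(77284, Pow(6, 2)), Rational(1, 2))))), -1) = Pow(Add(87540, Add(6, Mul(278, Pow(Add(77284, 36), Rational(1, 2))))), -1) = Pow(Add(87540, Add(6, Mul(278, Pow(77320, Rational(1, 2))))), -1) = Pow(Add(87540, Add(6, Mul(278, Mul(2, Pow(19330, Rational(1, 2)))))), -1) = Pow(Add(87540, Add(6, Mul(556, Pow(19330, Rational(1, 2))))), -1) = Pow(Add(87546, Mul(556, Pow(19330, Rational(1, 2)))), -1)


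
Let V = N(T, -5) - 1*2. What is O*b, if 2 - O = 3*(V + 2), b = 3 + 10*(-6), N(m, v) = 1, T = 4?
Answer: 57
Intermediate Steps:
b = -57 (b = 3 - 60 = -57)
V = -1 (V = 1 - 1*2 = 1 - 2 = -1)
O = -1 (O = 2 - 3*(-1 + 2) = 2 - 3 = -1)
O*b = -1*(-57) = 57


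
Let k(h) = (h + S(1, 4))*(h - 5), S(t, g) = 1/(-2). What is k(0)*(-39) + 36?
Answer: -123/2 ≈ -61.500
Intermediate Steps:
S(t, g) = -½ (S(t, g) = 1*(-½) = -½)
k(h) = (-5 + h)*(-½ + h) (k(h) = (h - ½)*(h - 5) = (-½ + h)*(-5 + h) = (-5 + h)*(-½ + h))
k(0)*(-39) + 36 = (5/2 + 0² - 11/2*0)*(-39) + 36 = (5/2 + 0 + 0)*(-39) + 36 = (5/2)*(-39) + 36 = -195/2 + 36 = -123/2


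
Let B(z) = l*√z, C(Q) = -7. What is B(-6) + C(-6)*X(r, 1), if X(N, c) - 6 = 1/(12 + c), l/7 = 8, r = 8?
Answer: -553/13 + 56*I*√6 ≈ -42.538 + 137.17*I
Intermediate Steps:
l = 56 (l = 7*8 = 56)
X(N, c) = 6 + 1/(12 + c)
B(z) = 56*√z
B(-6) + C(-6)*X(r, 1) = 56*√(-6) - 7*(73 + 6*1)/(12 + 1) = 56*(I*√6) - 7*(73 + 6)/13 = 56*I*√6 - 7*79/13 = 56*I*√6 - 553/13 = -553/13 + 56*I*√6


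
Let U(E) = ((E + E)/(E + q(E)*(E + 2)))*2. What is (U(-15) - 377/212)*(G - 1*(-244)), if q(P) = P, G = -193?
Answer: -22831/212 ≈ -107.69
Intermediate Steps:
U(E) = 4*E/(E + E*(2 + E)) (U(E) = ((E + E)/(E + E*(E + 2)))*2 = ((2*E)/(E + E*(2 + E)))*2 = (2*E/(E + E*(2 + E)))*2 = 4*E/(E + E*(2 + E)))
(U(-15) - 377/212)*(G - 1*(-244)) = (4/(3 - 15) - 377/212)*(-193 - 1*(-244)) = (4/(-12) - 377*1/212)*(-193 + 244) = (4*(-1/12) - 377/212)*51 = (-⅓ - 377/212)*51 = -1343/636*51 = -22831/212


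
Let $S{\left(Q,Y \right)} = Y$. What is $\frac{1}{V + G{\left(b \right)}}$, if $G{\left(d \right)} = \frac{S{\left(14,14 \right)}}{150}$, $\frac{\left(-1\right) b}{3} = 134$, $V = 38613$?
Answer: $\frac{75}{2895982} \approx 2.5898 \cdot 10^{-5}$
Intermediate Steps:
$b = -402$ ($b = \left(-3\right) 134 = -402$)
$G{\left(d \right)} = \frac{7}{75}$ ($G{\left(d \right)} = \frac{14}{150} = 14 \cdot \frac{1}{150} = \frac{7}{75}$)
$\frac{1}{V + G{\left(b \right)}} = \frac{1}{38613 + \frac{7}{75}} = \frac{1}{\frac{2895982}{75}} = \frac{75}{2895982}$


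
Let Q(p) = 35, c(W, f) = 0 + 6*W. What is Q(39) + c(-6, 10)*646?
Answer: -23221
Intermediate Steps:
c(W, f) = 6*W
Q(39) + c(-6, 10)*646 = 35 + (6*(-6))*646 = 35 - 36*646 = 35 - 23256 = -23221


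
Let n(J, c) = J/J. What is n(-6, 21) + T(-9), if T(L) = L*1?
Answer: -8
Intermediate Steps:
n(J, c) = 1
T(L) = L
n(-6, 21) + T(-9) = 1 - 9 = -8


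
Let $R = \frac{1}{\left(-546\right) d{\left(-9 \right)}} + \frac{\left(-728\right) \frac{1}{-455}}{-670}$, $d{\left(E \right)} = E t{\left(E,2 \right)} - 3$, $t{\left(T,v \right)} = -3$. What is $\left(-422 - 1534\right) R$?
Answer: $\frac{8816833}{1829100} \approx 4.8203$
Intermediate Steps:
$d{\left(E \right)} = -3 - 3 E$ ($d{\left(E \right)} = E \left(-3\right) - 3 = - 3 E - 3 = -3 - 3 E$)
$R = - \frac{54091}{21949200}$ ($R = \frac{1}{\left(-546\right) \left(-3 - -27\right)} + \frac{\left(-728\right) \frac{1}{-455}}{-670} = - \frac{1}{546 \left(-3 + 27\right)} + \left(-728\right) \left(- \frac{1}{455}\right) \left(- \frac{1}{670}\right) = - \frac{1}{546 \cdot 24} + \frac{8}{5} \left(- \frac{1}{670}\right) = \left(- \frac{1}{546}\right) \frac{1}{24} - \frac{4}{1675} = - \frac{1}{13104} - \frac{4}{1675} = - \frac{54091}{21949200} \approx -0.0024644$)
$\left(-422 - 1534\right) R = \left(-422 - 1534\right) \left(- \frac{54091}{21949200}\right) = \left(-1956\right) \left(- \frac{54091}{21949200}\right) = \frac{8816833}{1829100}$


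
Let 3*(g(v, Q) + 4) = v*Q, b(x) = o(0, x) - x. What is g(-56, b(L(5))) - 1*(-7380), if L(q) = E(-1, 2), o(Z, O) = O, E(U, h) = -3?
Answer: 7376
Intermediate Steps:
L(q) = -3
b(x) = 0 (b(x) = x - x = 0)
g(v, Q) = -4 + Q*v/3 (g(v, Q) = -4 + (v*Q)/3 = -4 + (Q*v)/3 = -4 + Q*v/3)
g(-56, b(L(5))) - 1*(-7380) = (-4 + (1/3)*0*(-56)) - 1*(-7380) = (-4 + 0) + 7380 = -4 + 7380 = 7376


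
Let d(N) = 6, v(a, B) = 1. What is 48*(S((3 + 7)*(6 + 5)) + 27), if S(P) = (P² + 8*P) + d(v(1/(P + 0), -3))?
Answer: 624624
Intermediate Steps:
S(P) = 6 + P² + 8*P (S(P) = (P² + 8*P) + 6 = 6 + P² + 8*P)
48*(S((3 + 7)*(6 + 5)) + 27) = 48*((6 + ((3 + 7)*(6 + 5))² + 8*((3 + 7)*(6 + 5))) + 27) = 48*((6 + (10*11)² + 8*(10*11)) + 27) = 48*((6 + 110² + 8*110) + 27) = 48*((6 + 12100 + 880) + 27) = 48*(12986 + 27) = 48*13013 = 624624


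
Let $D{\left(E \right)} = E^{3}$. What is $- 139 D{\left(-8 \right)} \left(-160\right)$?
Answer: $-11386880$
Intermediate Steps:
$- 139 D{\left(-8 \right)} \left(-160\right) = - 139 \left(-8\right)^{3} \left(-160\right) = \left(-139\right) \left(-512\right) \left(-160\right) = 71168 \left(-160\right) = -11386880$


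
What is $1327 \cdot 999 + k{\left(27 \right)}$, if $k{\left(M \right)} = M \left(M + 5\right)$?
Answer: $1326537$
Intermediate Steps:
$k{\left(M \right)} = M \left(5 + M\right)$
$1327 \cdot 999 + k{\left(27 \right)} = 1327 \cdot 999 + 27 \left(5 + 27\right) = 1325673 + 27 \cdot 32 = 1325673 + 864 = 1326537$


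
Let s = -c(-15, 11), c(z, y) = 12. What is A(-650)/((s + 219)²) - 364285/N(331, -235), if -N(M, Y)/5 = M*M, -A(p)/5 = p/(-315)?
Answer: 196605309709/295758495207 ≈ 0.66475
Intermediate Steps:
A(p) = p/63 (A(p) = -5*p/(-315) = -5*p*(-1)/315 = -(-1)*p/63 = p/63)
N(M, Y) = -5*M² (N(M, Y) = -5*M*M = -5*M²)
s = -12 (s = -1*12 = -12)
A(-650)/((s + 219)²) - 364285/N(331, -235) = ((1/63)*(-650))/((-12 + 219)²) - 364285/((-5*331²)) = -650/(63*(207²)) - 364285/((-5*109561)) = -650/63/42849 - 364285/(-547805) = -650/63*1/42849 - 364285*(-1/547805) = -650/2699487 + 72857/109561 = 196605309709/295758495207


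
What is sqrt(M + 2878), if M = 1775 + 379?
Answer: 2*sqrt(1258) ≈ 70.937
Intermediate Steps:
M = 2154
sqrt(M + 2878) = sqrt(2154 + 2878) = sqrt(5032) = 2*sqrt(1258)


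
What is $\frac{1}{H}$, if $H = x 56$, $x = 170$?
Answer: $\frac{1}{9520} \approx 0.00010504$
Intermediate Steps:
$H = 9520$ ($H = 170 \cdot 56 = 9520$)
$\frac{1}{H} = \frac{1}{9520}$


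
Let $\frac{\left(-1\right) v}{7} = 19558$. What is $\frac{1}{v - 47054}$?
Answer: $- \frac{1}{183960} \approx -5.436 \cdot 10^{-6}$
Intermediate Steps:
$v = -136906$ ($v = \left(-7\right) 19558 = -136906$)
$\frac{1}{v - 47054} = \frac{1}{-136906 - 47054} = \frac{1}{-183960} = - \frac{1}{183960}$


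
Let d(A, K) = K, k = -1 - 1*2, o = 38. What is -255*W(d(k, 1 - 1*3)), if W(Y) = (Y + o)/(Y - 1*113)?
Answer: 1836/23 ≈ 79.826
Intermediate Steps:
k = -3 (k = -1 - 2 = -3)
W(Y) = (38 + Y)/(-113 + Y) (W(Y) = (Y + 38)/(Y - 1*113) = (38 + Y)/(Y - 113) = (38 + Y)/(-113 + Y))
-255*W(d(k, 1 - 1*3)) = -255*(38 + (1 - 1*3))/(-113 + (1 - 1*3)) = -255*(38 + (1 - 3))/(-113 + (1 - 3)) = -255*(38 - 2)/(-113 - 2) = -255*36/(-115) = -(-51)*36/23 = -255*(-36/115) = 1836/23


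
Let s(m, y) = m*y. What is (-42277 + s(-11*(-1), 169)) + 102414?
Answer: 61996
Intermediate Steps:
(-42277 + s(-11*(-1), 169)) + 102414 = (-42277 - 11*(-1)*169) + 102414 = (-42277 + 11*169) + 102414 = (-42277 + 1859) + 102414 = -40418 + 102414 = 61996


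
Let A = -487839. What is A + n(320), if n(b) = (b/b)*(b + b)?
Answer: -487199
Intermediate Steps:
n(b) = 2*b (n(b) = 1*(2*b) = 2*b)
A + n(320) = -487839 + 2*320 = -487839 + 640 = -487199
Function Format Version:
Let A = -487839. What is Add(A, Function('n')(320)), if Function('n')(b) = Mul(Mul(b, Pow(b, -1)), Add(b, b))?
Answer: -487199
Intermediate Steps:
Function('n')(b) = Mul(2, b) (Function('n')(b) = Mul(1, Mul(2, b)) = Mul(2, b))
Add(A, Function('n')(320)) = Add(-487839, Mul(2, 320)) = Add(-487839, 640) = -487199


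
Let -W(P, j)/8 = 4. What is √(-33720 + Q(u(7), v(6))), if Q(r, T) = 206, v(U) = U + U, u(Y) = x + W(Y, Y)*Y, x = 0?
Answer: I*√33514 ≈ 183.07*I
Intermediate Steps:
W(P, j) = -32 (W(P, j) = -8*4 = -32)
u(Y) = -32*Y (u(Y) = 0 - 32*Y = -32*Y)
v(U) = 2*U
√(-33720 + Q(u(7), v(6))) = √(-33720 + 206) = √(-33514) = I*√33514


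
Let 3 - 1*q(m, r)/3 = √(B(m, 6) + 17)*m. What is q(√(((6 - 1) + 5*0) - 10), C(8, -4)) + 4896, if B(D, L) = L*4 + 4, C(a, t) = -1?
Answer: 4905 - 45*I ≈ 4905.0 - 45.0*I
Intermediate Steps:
B(D, L) = 4 + 4*L (B(D, L) = 4*L + 4 = 4 + 4*L)
q(m, r) = 9 - 9*m*√5 (q(m, r) = 9 - 3*√((4 + 4*6) + 17)*m = 9 - 3*√((4 + 24) + 17)*m = 9 - 3*√(28 + 17)*m = 9 - 3*√45*m = 9 - 3*3*√5*m = 9 - 9*m*√5)
q(√(((6 - 1) + 5*0) - 10), C(8, -4)) + 4896 = (9 - 9*√(((6 - 1) + 5*0) - 10)*√5) + 4896 = (9 - 9*√((5 + 0) - 10)*√5) + 4896 = (9 - 9*√(5 - 10)*√5) + 4896 = (9 - 9*√(-5)*√5) + 4896 = (9 - 9*I*√5*√5) + 4896 = (9 - 45*I) + 4896 = 4905 - 45*I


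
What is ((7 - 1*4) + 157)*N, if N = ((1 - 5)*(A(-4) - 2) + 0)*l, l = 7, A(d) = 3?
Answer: -4480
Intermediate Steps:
N = -28 (N = ((1 - 5)*(3 - 2) + 0)*7 = (-4*1 + 0)*7 = (-4 + 0)*7 = -4*7 = -28)
((7 - 1*4) + 157)*N = ((7 - 1*4) + 157)*(-28) = ((7 - 4) + 157)*(-28) = (3 + 157)*(-28) = 160*(-28) = -4480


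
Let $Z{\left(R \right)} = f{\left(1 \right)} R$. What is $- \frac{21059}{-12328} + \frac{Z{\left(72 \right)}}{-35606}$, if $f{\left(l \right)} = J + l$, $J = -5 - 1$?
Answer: $\frac{377132417}{219475384} \approx 1.7183$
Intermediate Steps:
$J = -6$ ($J = -5 - 1 = -6$)
$f{\left(l \right)} = -6 + l$
$Z{\left(R \right)} = - 5 R$ ($Z{\left(R \right)} = \left(-6 + 1\right) R = - 5 R$)
$- \frac{21059}{-12328} + \frac{Z{\left(72 \right)}}{-35606} = - \frac{21059}{-12328} + \frac{\left(-5\right) 72}{-35606} = \left(-21059\right) \left(- \frac{1}{12328}\right) - - \frac{180}{17803} = \frac{21059}{12328} + \frac{180}{17803} = \frac{377132417}{219475384}$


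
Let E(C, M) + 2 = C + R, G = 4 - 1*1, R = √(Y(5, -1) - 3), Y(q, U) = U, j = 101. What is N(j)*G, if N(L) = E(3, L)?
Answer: 3 + 6*I ≈ 3.0 + 6.0*I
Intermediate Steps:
R = 2*I (R = √(-1 - 3) = √(-4) = 2*I ≈ 2.0*I)
G = 3 (G = 4 - 1 = 3)
E(C, M) = -2 + C + 2*I (E(C, M) = -2 + (C + 2*I) = -2 + C + 2*I)
N(L) = 1 + 2*I (N(L) = -2 + 3 + 2*I = 1 + 2*I)
N(j)*G = (1 + 2*I)*3 = 3 + 6*I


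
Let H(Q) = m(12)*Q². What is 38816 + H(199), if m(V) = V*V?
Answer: 5741360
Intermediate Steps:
m(V) = V²
H(Q) = 144*Q² (H(Q) = 12²*Q² = 144*Q²)
38816 + H(199) = 38816 + 144*199² = 38816 + 144*39601 = 38816 + 5702544 = 5741360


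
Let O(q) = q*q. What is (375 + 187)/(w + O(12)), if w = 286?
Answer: 281/215 ≈ 1.3070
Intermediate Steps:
O(q) = q²
(375 + 187)/(w + O(12)) = (375 + 187)/(286 + 12²) = 562/(286 + 144) = 562/430 = 562*(1/430) = 281/215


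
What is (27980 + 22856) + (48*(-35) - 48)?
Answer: 49108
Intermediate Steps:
(27980 + 22856) + (48*(-35) - 48) = 50836 + (-1680 - 48) = 50836 - 1728 = 49108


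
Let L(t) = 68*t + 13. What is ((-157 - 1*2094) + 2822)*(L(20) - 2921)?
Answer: -883908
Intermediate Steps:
L(t) = 13 + 68*t
((-157 - 1*2094) + 2822)*(L(20) - 2921) = ((-157 - 1*2094) + 2822)*((13 + 68*20) - 2921) = ((-157 - 2094) + 2822)*((13 + 1360) - 2921) = (-2251 + 2822)*(1373 - 2921) = 571*(-1548) = -883908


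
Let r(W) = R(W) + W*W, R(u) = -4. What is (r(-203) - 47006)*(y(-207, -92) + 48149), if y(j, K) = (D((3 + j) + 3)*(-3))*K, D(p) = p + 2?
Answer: 39301775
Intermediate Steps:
D(p) = 2 + p
r(W) = -4 + W² (r(W) = -4 + W*W = -4 + W²)
y(j, K) = K*(-24 - 3*j) (y(j, K) = ((2 + ((3 + j) + 3))*(-3))*K = ((2 + (6 + j))*(-3))*K = ((8 + j)*(-3))*K = (-24 - 3*j)*K = K*(-24 - 3*j))
(r(-203) - 47006)*(y(-207, -92) + 48149) = ((-4 + (-203)²) - 47006)*(-3*(-92)*(8 - 207) + 48149) = ((-4 + 41209) - 47006)*(-3*(-92)*(-199) + 48149) = (41205 - 47006)*(-54924 + 48149) = -5801*(-6775) = 39301775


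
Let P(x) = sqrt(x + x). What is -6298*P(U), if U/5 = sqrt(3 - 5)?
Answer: -6298*2**(3/4)*sqrt(5)*sqrt(I) ≈ -16747.0 - 16747.0*I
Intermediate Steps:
U = 5*I*sqrt(2) (U = 5*sqrt(3 - 5) = 5*sqrt(-2) = 5*(I*sqrt(2)) = 5*I*sqrt(2) ≈ 7.0711*I)
P(x) = sqrt(2)*sqrt(x) (P(x) = sqrt(2*x) = sqrt(2)*sqrt(x))
-6298*P(U) = -6298*sqrt(2)*sqrt(5*I*sqrt(2)) = -6298*sqrt(2)*2**(1/4)*sqrt(5)*sqrt(I) = -6298*2**(3/4)*sqrt(5)*sqrt(I)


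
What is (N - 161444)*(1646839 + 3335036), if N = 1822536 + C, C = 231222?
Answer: 9427271808750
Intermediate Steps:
N = 2053758 (N = 1822536 + 231222 = 2053758)
(N - 161444)*(1646839 + 3335036) = (2053758 - 161444)*(1646839 + 3335036) = 1892314*4981875 = 9427271808750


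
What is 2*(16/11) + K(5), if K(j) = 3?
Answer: 65/11 ≈ 5.9091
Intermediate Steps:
2*(16/11) + K(5) = 2*(16/11) + 3 = 32/11 + 3 = 65/11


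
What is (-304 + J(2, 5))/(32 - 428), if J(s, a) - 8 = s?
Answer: 49/66 ≈ 0.74242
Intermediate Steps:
J(s, a) = 8 + s
(-304 + J(2, 5))/(32 - 428) = (-304 + (8 + 2))/(32 - 428) = (-304 + 10)/(-396) = -294*(-1/396) = 49/66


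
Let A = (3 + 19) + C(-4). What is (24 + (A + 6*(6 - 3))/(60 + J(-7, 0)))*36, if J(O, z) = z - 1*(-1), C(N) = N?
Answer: 54000/61 ≈ 885.25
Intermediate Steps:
J(O, z) = 1 + z (J(O, z) = z + 1 = 1 + z)
A = 18 (A = (3 + 19) - 4 = 22 - 4 = 18)
(24 + (A + 6*(6 - 3))/(60 + J(-7, 0)))*36 = (24 + (18 + 6*(6 - 3))/(60 + (1 + 0)))*36 = (24 + (18 + 6*3)/(60 + 1))*36 = (24 + (18 + 18)/61)*36 = (24 + 36*(1/61))*36 = (24 + 36/61)*36 = (1500/61)*36 = 54000/61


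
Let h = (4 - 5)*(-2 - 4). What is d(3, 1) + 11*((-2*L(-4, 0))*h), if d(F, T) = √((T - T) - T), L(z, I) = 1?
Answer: -132 + I ≈ -132.0 + 1.0*I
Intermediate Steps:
h = 6 (h = -1*(-6) = 6)
d(F, T) = √(-T) (d(F, T) = √(0 - T) = √(-T))
d(3, 1) + 11*((-2*L(-4, 0))*h) = √(-1*1) + 11*(-2*1*6) = √(-1) + 11*(-2*6) = I + 11*(-12) = I - 132 = -132 + I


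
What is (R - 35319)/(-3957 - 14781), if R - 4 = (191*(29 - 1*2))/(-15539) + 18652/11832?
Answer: 1623174240079/861280215156 ≈ 1.8846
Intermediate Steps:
R = 241061399/45964362 (R = 4 + ((191*(29 - 1*2))/(-15539) + 18652/11832) = 4 + ((191*(29 - 2))*(-1/15539) + 18652*(1/11832)) = 4 + ((191*27)*(-1/15539) + 4663/2958) = 4 + (5157*(-1/15539) + 4663/2958) = 4 + (-5157/15539 + 4663/2958) = 4 + 57203951/45964362 = 241061399/45964362 ≈ 5.2445)
(R - 35319)/(-3957 - 14781) = (241061399/45964362 - 35319)/(-3957 - 14781) = -1623174240079/45964362/(-18738) = -1623174240079/45964362*(-1/18738) = 1623174240079/861280215156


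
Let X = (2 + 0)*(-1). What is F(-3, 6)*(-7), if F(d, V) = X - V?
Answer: 56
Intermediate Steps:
X = -2 (X = 2*(-1) = -2)
F(d, V) = -2 - V
F(-3, 6)*(-7) = (-2 - 1*6)*(-7) = (-2 - 6)*(-7) = -8*(-7) = 56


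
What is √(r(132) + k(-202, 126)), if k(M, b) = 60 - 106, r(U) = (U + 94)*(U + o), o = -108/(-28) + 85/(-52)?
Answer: √1003269358/182 ≈ 174.04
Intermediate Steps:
o = 809/364 (o = -108*(-1/28) + 85*(-1/52) = 27/7 - 85/52 = 809/364 ≈ 2.2225)
r(U) = (94 + U)*(809/364 + U) (r(U) = (U + 94)*(U + 809/364) = (94 + U)*(809/364 + U))
k(M, b) = -46
√(r(132) + k(-202, 126)) = √((38023/182 + 132² + (35025/364)*132) - 46) = √((38023/182 + 17424 + 1155825/91) - 46) = √(5520841/182 - 46) = √(5512469/182) = √1003269358/182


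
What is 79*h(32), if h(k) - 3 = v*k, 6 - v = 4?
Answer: 5293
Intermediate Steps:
v = 2 (v = 6 - 1*4 = 6 - 4 = 2)
h(k) = 3 + 2*k
79*h(32) = 79*(3 + 2*32) = 79*(3 + 64) = 79*67 = 5293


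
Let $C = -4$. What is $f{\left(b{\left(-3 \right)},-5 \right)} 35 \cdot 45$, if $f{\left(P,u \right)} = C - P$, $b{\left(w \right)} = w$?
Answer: $-1575$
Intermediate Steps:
$f{\left(P,u \right)} = -4 - P$
$f{\left(b{\left(-3 \right)},-5 \right)} 35 \cdot 45 = \left(-4 - -3\right) 35 \cdot 45 = \left(-4 + 3\right) 35 \cdot 45 = \left(-1\right) 35 \cdot 45 = \left(-35\right) 45 = -1575$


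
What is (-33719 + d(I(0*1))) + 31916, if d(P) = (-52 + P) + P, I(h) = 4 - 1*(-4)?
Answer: -1839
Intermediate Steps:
I(h) = 8 (I(h) = 4 + 4 = 8)
d(P) = -52 + 2*P
(-33719 + d(I(0*1))) + 31916 = (-33719 + (-52 + 2*8)) + 31916 = (-33719 + (-52 + 16)) + 31916 = (-33719 - 36) + 31916 = -33755 + 31916 = -1839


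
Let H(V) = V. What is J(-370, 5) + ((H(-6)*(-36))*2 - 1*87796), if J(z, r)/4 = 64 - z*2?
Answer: -84148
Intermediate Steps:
J(z, r) = 256 - 8*z (J(z, r) = 4*(64 - z*2) = 4*(64 - 2*z) = 256 - 8*z)
J(-370, 5) + ((H(-6)*(-36))*2 - 1*87796) = (256 - 8*(-370)) + (-6*(-36)*2 - 1*87796) = (256 + 2960) + (216*2 - 87796) = 3216 + (432 - 87796) = 3216 - 87364 = -84148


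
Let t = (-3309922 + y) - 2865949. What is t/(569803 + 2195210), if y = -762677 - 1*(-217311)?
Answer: -6721237/2765013 ≈ -2.4308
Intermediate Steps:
y = -545366 (y = -762677 + 217311 = -545366)
t = -6721237 (t = (-3309922 - 545366) - 2865949 = -3855288 - 2865949 = -6721237)
t/(569803 + 2195210) = -6721237/(569803 + 2195210) = -6721237/2765013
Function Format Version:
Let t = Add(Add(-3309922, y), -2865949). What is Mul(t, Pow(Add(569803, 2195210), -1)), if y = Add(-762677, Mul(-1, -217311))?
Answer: Rational(-6721237, 2765013) ≈ -2.4308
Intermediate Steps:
y = -545366 (y = Add(-762677, 217311) = -545366)
t = -6721237 (t = Add(Add(-3309922, -545366), -2865949) = Add(-3855288, -2865949) = -6721237)
Mul(t, Pow(Add(569803, 2195210), -1)) = Mul(-6721237, Pow(Add(569803, 2195210), -1)) = Mul(-6721237, Pow(2765013, -1)) = Mul(-6721237, Rational(1, 2765013)) = Rational(-6721237, 2765013)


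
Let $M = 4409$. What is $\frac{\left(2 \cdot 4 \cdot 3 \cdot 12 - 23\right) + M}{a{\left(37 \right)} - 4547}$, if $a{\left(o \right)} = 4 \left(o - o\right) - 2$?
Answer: $- \frac{4674}{4549} \approx -1.0275$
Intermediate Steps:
$a{\left(o \right)} = -2$ ($a{\left(o \right)} = 4 \cdot 0 - 2 = 0 - 2 = -2$)
$\frac{\left(2 \cdot 4 \cdot 3 \cdot 12 - 23\right) + M}{a{\left(37 \right)} - 4547} = \frac{\left(2 \cdot 4 \cdot 3 \cdot 12 - 23\right) + 4409}{-2 - 4547} = \frac{\left(8 \cdot 3 \cdot 12 - 23\right) + 4409}{-4549} = \left(\left(24 \cdot 12 - 23\right) + 4409\right) \left(- \frac{1}{4549}\right) = \left(\left(288 - 23\right) + 4409\right) \left(- \frac{1}{4549}\right) = \left(265 + 4409\right) \left(- \frac{1}{4549}\right) = 4674 \left(- \frac{1}{4549}\right) = - \frac{4674}{4549}$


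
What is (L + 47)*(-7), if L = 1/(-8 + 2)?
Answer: -1967/6 ≈ -327.83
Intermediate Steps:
L = -⅙ (L = 1/(-6) = -⅙ ≈ -0.16667)
(L + 47)*(-7) = (-⅙ + 47)*(-7) = (281/6)*(-7) = -1967/6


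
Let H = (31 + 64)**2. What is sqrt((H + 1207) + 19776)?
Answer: 22*sqrt(62) ≈ 173.23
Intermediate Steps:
H = 9025 (H = 95**2 = 9025)
sqrt((H + 1207) + 19776) = sqrt((9025 + 1207) + 19776) = sqrt(10232 + 19776) = sqrt(30008) = 22*sqrt(62)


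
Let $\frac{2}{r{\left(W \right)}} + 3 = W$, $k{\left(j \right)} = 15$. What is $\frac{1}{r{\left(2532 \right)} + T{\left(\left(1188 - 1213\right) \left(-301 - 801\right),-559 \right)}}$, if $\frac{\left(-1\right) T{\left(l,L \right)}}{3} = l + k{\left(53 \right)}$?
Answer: $- \frac{2529}{209135653} \approx -1.2093 \cdot 10^{-5}$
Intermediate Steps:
$r{\left(W \right)} = \frac{2}{-3 + W}$
$T{\left(l,L \right)} = -45 - 3 l$ ($T{\left(l,L \right)} = - 3 \left(l + 15\right) = - 3 \left(15 + l\right) = -45 - 3 l$)
$\frac{1}{r{\left(2532 \right)} + T{\left(\left(1188 - 1213\right) \left(-301 - 801\right),-559 \right)}} = \frac{1}{\frac{2}{-3 + 2532} - \left(45 + 3 \left(1188 - 1213\right) \left(-301 - 801\right)\right)} = \frac{1}{\frac{2}{2529} - \left(45 + 3 \left(\left(-25\right) \left(-1102\right)\right)\right)} = \frac{1}{2 \cdot \frac{1}{2529} - 82695} = \frac{1}{\frac{2}{2529} - 82695} = \frac{1}{- \frac{209135653}{2529}} = - \frac{2529}{209135653}$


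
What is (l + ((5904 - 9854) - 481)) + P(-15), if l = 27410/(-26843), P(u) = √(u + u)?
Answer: -118968743/26843 + I*√30 ≈ -4432.0 + 5.4772*I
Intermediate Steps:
P(u) = √2*√u (P(u) = √(2*u) = √2*√u)
l = -27410/26843 (l = 27410*(-1/26843) = -27410/26843 ≈ -1.0211)
(l + ((5904 - 9854) - 481)) + P(-15) = (-27410/26843 + ((5904 - 9854) - 481)) + √2*√(-15) = (-27410/26843 + (-3950 - 481)) + √2*(I*√15) = (-27410/26843 - 4431) + I*√30 = -118968743/26843 + I*√30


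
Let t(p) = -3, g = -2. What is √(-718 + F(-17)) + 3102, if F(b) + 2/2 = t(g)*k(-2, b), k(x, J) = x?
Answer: 3102 + I*√713 ≈ 3102.0 + 26.702*I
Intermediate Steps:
F(b) = 5 (F(b) = -1 - 3*(-2) = -1 + 6 = 5)
√(-718 + F(-17)) + 3102 = √(-718 + 5) + 3102 = √(-713) + 3102 = I*√713 + 3102 = 3102 + I*√713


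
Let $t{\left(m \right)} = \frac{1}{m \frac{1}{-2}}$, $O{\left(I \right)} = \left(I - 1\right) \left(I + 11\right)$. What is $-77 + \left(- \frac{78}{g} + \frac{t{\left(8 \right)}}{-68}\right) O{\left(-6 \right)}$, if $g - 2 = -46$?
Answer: $- \frac{416409}{2992} \approx -139.17$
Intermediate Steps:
$g = -44$ ($g = 2 - 46 = -44$)
$O{\left(I \right)} = \left(-1 + I\right) \left(11 + I\right)$
$t{\left(m \right)} = - \frac{2}{m}$ ($t{\left(m \right)} = \frac{1}{m \left(- \frac{1}{2}\right)} = \frac{1}{\left(- \frac{1}{2}\right) m} = - \frac{2}{m}$)
$-77 + \left(- \frac{78}{g} + \frac{t{\left(8 \right)}}{-68}\right) O{\left(-6 \right)} = -77 + \left(- \frac{78}{-44} + \frac{\left(-2\right) \frac{1}{8}}{-68}\right) \left(-11 + \left(-6\right)^{2} + 10 \left(-6\right)\right) = -77 + \left(\left(-78\right) \left(- \frac{1}{44}\right) + \left(-2\right) \frac{1}{8} \left(- \frac{1}{68}\right)\right) \left(-11 + 36 - 60\right) = -77 + \left(\frac{39}{22} - - \frac{1}{272}\right) \left(-35\right) = -77 + \left(\frac{39}{22} + \frac{1}{272}\right) \left(-35\right) = -77 + \frac{5315}{2992} \left(-35\right) = -77 - \frac{186025}{2992} = - \frac{416409}{2992}$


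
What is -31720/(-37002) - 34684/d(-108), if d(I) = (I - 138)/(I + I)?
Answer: -23100142364/758541 ≈ -30453.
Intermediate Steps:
d(I) = (-138 + I)/(2*I) (d(I) = (-138 + I)/((2*I)) = (-138 + I)*(1/(2*I)) = (-138 + I)/(2*I))
-31720/(-37002) - 34684/d(-108) = -31720/(-37002) - 34684*(-216/(-138 - 108)) = -31720*(-1/37002) - 34684/((½)*(-1/108)*(-246)) = 15860/18501 - 34684/41/36 = 15860/18501 - 34684*36/41 = 15860/18501 - 1248624/41 = -23100142364/758541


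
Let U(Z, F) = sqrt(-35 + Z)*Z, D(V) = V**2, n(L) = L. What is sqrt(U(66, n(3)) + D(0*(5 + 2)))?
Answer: 31**(1/4)*sqrt(66) ≈ 19.170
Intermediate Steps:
U(Z, F) = Z*sqrt(-35 + Z)
sqrt(U(66, n(3)) + D(0*(5 + 2))) = sqrt(66*sqrt(-35 + 66) + (0*(5 + 2))**2) = sqrt(66*sqrt(31) + (0*7)**2) = sqrt(66*sqrt(31) + 0**2) = sqrt(66*sqrt(31) + 0) = sqrt(66*sqrt(31)) = 31**(1/4)*sqrt(66)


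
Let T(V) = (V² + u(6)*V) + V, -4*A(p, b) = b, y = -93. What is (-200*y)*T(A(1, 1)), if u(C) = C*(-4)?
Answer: 216225/2 ≈ 1.0811e+5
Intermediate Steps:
u(C) = -4*C
A(p, b) = -b/4
T(V) = V² - 23*V (T(V) = (V² + (-4*6)*V) + V = (V² - 24*V) + V = V² - 23*V)
(-200*y)*T(A(1, 1)) = (-200*(-93))*((-¼*1)*(-23 - ¼*1)) = 18600*(-(-23 - ¼)/4) = 18600*(-¼*(-93/4)) = 18600*(93/16) = 216225/2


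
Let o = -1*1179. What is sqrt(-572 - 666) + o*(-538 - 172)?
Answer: 837090 + I*sqrt(1238) ≈ 8.3709e+5 + 35.185*I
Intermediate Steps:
o = -1179
sqrt(-572 - 666) + o*(-538 - 172) = sqrt(-572 - 666) - 1179*(-538 - 172) = sqrt(-1238) - 1179*(-710) = I*sqrt(1238) + 837090 = 837090 + I*sqrt(1238)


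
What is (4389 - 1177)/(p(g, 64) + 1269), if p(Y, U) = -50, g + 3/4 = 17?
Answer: 3212/1219 ≈ 2.6349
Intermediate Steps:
g = 65/4 (g = -3/4 + 17 = 65/4 ≈ 16.250)
(4389 - 1177)/(p(g, 64) + 1269) = (4389 - 1177)/(-50 + 1269) = 3212/1219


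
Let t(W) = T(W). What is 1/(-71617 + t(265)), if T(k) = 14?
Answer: -1/71603 ≈ -1.3966e-5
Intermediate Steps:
t(W) = 14
1/(-71617 + t(265)) = 1/(-71617 + 14) = 1/(-71603) = -1/71603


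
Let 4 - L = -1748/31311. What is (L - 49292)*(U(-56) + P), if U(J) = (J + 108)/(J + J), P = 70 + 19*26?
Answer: -6087754451195/219177 ≈ -2.7776e+7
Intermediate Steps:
P = 564 (P = 70 + 494 = 564)
U(J) = (108 + J)/(2*J) (U(J) = (108 + J)/((2*J)) = (108 + J)*(1/(2*J)) = (108 + J)/(2*J))
L = 126992/31311 (L = 4 - (-1748)/31311 = 4 - 1*(-1748/31311) = 4 + 1748/31311 = 126992/31311 ≈ 4.0558)
(L - 49292)*(U(-56) + P) = (126992/31311 - 49292)*((½)*(108 - 56)/(-56) + 564) = -1543254820*((½)*(-1/56)*52 + 564)/31311 = -1543254820*(-13/28 + 564)/31311 = -1543254820/31311*15779/28 = -6087754451195/219177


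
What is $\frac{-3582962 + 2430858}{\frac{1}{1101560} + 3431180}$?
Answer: $- \frac{1269111682240}{3779650640801} \approx -0.33577$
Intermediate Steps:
$\frac{-3582962 + 2430858}{\frac{1}{1101560} + 3431180} = - \frac{1152104}{\frac{1}{1101560} + 3431180} = - \frac{1152104}{\frac{3779650640801}{1101560}} = \left(-1152104\right) \frac{1101560}{3779650640801} = - \frac{1269111682240}{3779650640801}$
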